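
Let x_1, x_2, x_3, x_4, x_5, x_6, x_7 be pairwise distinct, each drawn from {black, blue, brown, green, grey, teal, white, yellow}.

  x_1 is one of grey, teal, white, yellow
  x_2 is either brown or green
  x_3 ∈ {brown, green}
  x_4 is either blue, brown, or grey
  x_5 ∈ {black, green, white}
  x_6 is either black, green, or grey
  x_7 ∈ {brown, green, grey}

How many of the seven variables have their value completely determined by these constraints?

The 2 variables x_2 and x_3 are confined to {brown, green}, which locks those values in; drop them from x_4, x_5, x_6, x_7.
x_7 has just one choice, so x_7 = grey. Remove grey from x_1, x_4, x_6.
x_4 must be blue (only option left).
x_6's domain is down to {black}, so x_6 = black. Eliminate black elsewhere: x_5.
x_5 must be white (only option left). Strike white from x_1.
Determined: x_4=blue, x_5=white, x_6=black, x_7=grey. The other variables each still have more than one consistent value. That makes 4.

4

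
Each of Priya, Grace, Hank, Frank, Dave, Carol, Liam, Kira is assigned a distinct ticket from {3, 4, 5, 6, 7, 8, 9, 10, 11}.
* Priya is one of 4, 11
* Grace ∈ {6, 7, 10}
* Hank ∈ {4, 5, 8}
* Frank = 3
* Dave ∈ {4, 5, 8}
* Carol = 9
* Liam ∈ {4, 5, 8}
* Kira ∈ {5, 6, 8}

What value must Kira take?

6

Frank's domain is down to {3}, so Frank = 3.
That leaves Carol = 9.
Hank, Dave, Liam between them cover only {4, 5, 8} — a naked triple. Remove those values from Priya, Kira.
So Kira = 6.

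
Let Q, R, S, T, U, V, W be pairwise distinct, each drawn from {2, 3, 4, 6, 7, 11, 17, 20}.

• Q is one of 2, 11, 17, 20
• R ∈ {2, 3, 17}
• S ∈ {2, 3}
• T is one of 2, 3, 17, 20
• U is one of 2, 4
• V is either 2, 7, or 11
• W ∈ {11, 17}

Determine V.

7

The 7 variables draw from only 7 values {2, 3, 4, 7, 11, 17, 20}, so each is used; only U can be 4, hence U = 4.
Among the 6 still-open variables, 7 fits only V (and all 6 values in {2, 3, 7, 11, 17, 20} must be used), so V = 7.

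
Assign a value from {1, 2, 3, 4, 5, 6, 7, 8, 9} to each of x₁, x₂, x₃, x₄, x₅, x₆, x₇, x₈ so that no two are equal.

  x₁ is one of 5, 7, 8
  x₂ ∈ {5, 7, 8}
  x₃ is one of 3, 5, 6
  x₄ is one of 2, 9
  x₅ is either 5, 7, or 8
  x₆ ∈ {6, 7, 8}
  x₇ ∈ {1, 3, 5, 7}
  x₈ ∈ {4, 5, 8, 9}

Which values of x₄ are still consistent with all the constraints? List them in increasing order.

x₁, x₂, x₅ between them cover only {5, 7, 8} — a naked triple. Remove those values from x₃, x₆, x₇, x₈.
x₆ has just one choice, so x₆ = 6. So x₃ can't be 6.
That leaves x₃ = 3. Remove 3 from x₇.
x₇'s domain is down to {1}, so x₇ = 1.
No further eliminations apply; x₄ can still be any of 2, 9.

2, 9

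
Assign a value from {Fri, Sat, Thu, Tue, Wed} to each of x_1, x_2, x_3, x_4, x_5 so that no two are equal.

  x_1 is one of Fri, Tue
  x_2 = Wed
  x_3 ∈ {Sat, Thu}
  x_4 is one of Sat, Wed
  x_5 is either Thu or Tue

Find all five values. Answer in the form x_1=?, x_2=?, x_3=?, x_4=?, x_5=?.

x_1=Fri, x_2=Wed, x_3=Thu, x_4=Sat, x_5=Tue

x_2's domain is down to {Wed}, so x_2 = Wed. Remove Wed from x_4.
x_4's domain is down to {Sat}, so x_4 = Sat. So x_3 can't be Sat.
x_3 has just one choice, so x_3 = Thu. So x_5 can't be Thu.
x_5 must be Tue (only option left). Eliminate Tue elsewhere: x_1.
That leaves x_1 = Fri.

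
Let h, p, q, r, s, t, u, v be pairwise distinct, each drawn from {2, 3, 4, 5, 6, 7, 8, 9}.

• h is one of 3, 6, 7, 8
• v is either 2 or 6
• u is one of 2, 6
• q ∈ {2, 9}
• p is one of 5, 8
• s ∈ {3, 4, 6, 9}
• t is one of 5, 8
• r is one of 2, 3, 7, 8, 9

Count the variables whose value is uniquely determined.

Among the 8 variables, 4 fits only s (and all 8 values in {2, 3, 4, 5, 6, 7, 8, 9} must be used), so s = 4.
p and t share exactly the 2 values {5, 8}; by pigeonhole those values go to them, so strike 5, 8 from h, r.
u and v share exactly the 2 values {2, 6}; by pigeonhole those values go to them, so strike 2, 6 from h, q, r.
q's domain is down to {9}, so q = 9. Eliminate 9 elsewhere: r.
Determined: q=9, s=4. The other variables each still have more than one consistent value. That makes 2.

2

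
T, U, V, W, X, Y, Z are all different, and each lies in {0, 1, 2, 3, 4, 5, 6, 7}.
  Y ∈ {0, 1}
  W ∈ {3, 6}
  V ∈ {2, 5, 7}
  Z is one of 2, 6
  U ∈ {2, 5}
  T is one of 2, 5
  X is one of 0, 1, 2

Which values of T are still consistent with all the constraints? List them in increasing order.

2, 5

The 7 variables draw from only 7 values {0, 1, 2, 3, 5, 6, 7}, so each is used; only W can be 3, hence W = 3.
The 6 still-open variables together cover exactly {0, 1, 2, 5, 6, 7} — 6 values for 6 variables — and 6 appears only in Z's list, so Z = 6.
The 5 still-open variables together cover exactly {0, 1, 2, 5, 7} — 5 values for 5 variables — and 7 appears only in V's list, so V = 7.
T and U share exactly the 2 values {2, 5}; by pigeonhole those values go to them, so strike 2, 5 from X.
No further eliminations apply; T can still be any of 2, 5.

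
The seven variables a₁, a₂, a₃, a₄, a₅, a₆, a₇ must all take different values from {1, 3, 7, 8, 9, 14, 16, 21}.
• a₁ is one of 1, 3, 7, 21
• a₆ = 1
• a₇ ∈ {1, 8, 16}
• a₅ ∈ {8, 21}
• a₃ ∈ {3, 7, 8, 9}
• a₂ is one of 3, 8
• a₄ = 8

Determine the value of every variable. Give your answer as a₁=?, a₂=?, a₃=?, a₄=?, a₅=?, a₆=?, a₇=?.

a₄'s domain is down to {8}, so a₄ = 8. Eliminate 8 elsewhere: a₂, a₃, a₅, a₇.
a₅ must be 21 (only option left). So a₁ can't be 21.
a₆'s domain is down to {1}, so a₆ = 1. Remove 1 from a₁, a₇.
a₇ has just one choice, so a₇ = 16.
a₂ has just one choice, so a₂ = 3. Remove 3 from a₁, a₃.
a₁'s domain is down to {7}, so a₁ = 7. Eliminate 7 elsewhere: a₃.
a₃'s domain is down to {9}, so a₃ = 9.

a₁=7, a₂=3, a₃=9, a₄=8, a₅=21, a₆=1, a₇=16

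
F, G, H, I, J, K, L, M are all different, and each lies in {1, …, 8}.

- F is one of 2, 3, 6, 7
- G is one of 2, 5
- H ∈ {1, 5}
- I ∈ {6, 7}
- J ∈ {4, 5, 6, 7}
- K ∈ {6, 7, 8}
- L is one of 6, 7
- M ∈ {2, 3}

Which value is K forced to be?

8

Among the 8 variables, 1 fits only H (and all 8 values in {1, 2, 3, 4, 5, 6, 7, 8} must be used), so H = 1.
The 7 still-open variables draw from only 7 values {2, 3, 4, 5, 6, 7, 8}, so each is used; only J can be 4, hence J = 4.
The 6 still-open variables together cover exactly {2, 3, 5, 6, 7, 8} — 6 values for 6 variables — and 5 appears only in G's list, so G = 5.
The 5 still-open variables draw from only 5 values {2, 3, 6, 7, 8}, so each is used; only K can be 8, hence K = 8.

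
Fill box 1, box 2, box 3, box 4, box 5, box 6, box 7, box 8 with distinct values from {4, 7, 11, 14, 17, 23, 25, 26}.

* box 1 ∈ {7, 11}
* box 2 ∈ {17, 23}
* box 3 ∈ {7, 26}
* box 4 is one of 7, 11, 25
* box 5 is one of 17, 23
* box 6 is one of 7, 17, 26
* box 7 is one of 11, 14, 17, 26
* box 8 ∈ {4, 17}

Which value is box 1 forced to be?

The 8 variables draw from only 8 values {4, 7, 11, 14, 17, 23, 25, 26}, so each is used; only box 8 can be 4, hence box 8 = 4.
The 7 still-open variables together cover exactly {7, 11, 14, 17, 23, 25, 26} — 7 values for 7 variables — and 14 appears only in box 7's list, so box 7 = 14.
The 6 still-open variables draw from only 6 values {7, 11, 17, 23, 25, 26}, so each is used; only box 4 can be 25, hence box 4 = 25.
The 5 still-open variables draw from only 5 values {7, 11, 17, 23, 26}, so each is used; only box 1 can be 11, hence box 1 = 11.

11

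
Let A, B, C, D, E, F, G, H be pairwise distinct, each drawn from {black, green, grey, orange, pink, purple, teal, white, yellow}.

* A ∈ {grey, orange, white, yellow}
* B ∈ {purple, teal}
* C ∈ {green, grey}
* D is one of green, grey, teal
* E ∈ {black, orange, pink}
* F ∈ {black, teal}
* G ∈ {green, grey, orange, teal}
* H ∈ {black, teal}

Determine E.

F and H share exactly the 2 values {black, teal}; by pigeonhole those values go to them, so strike black, teal from B, D, E, G.
That leaves B = purple.
C and D between them cover only {green, grey} — a naked pair. Remove those values from A, G.
That leaves G = orange. Remove orange from A, E.
So E = pink.

pink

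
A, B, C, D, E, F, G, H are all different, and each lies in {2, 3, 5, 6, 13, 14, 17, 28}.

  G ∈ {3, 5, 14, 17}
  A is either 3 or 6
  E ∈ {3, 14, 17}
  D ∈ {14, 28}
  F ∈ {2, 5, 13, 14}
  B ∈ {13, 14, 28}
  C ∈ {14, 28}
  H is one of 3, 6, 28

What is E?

Among the 8 variables, 2 fits only F (and all 8 values in {2, 3, 5, 6, 13, 14, 17, 28} must be used), so F = 2.
The 7 still-open variables draw from only 7 values {3, 5, 6, 13, 14, 17, 28}, so each is used; only G can be 5, hence G = 5.
The 6 still-open variables draw from only 6 values {3, 6, 13, 14, 17, 28}, so each is used; only B can be 13, hence B = 13.
Among the 5 still-open variables, 17 fits only E (and all 5 values in {3, 6, 14, 17, 28} must be used), so E = 17.

17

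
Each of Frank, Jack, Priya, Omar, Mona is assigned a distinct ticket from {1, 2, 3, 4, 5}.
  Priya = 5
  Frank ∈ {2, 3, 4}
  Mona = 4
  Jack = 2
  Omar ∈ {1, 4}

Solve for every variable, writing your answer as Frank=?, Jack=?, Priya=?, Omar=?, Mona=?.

Jack's domain is down to {2}, so Jack = 2. Remove 2 from Frank.
Priya must be 5 (only option left).
That leaves Mona = 4. Remove 4 from Frank, Omar.
Frank must be 3 (only option left).
That leaves Omar = 1.

Frank=3, Jack=2, Priya=5, Omar=1, Mona=4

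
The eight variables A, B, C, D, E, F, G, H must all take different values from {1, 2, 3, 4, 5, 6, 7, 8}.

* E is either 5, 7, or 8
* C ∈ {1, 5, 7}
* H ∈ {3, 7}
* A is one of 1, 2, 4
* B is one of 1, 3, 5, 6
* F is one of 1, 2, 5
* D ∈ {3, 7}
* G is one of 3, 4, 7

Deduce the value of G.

4

The 8 variables together cover exactly {1, 2, 3, 4, 5, 6, 7, 8} — 8 values for 8 variables — and 6 appears only in B's list, so B = 6.
The 7 still-open variables together cover exactly {1, 2, 3, 4, 5, 7, 8} — 7 values for 7 variables — and 8 appears only in E's list, so E = 8.
D and H between them cover only {3, 7} — a naked pair. Remove those values from C, G.
So G = 4.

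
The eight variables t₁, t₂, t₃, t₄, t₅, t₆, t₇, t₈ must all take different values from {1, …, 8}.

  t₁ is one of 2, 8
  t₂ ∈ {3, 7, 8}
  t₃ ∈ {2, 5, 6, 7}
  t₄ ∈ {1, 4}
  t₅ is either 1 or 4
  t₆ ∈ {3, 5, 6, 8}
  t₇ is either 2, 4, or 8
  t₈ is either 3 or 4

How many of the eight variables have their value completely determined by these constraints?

t₄ and t₅ between them cover only {1, 4} — a naked pair. Remove those values from t₇, t₈.
That leaves t₈ = 3. Remove 3 from t₂, t₆.
The 2 variables t₁ and t₇ are confined to {2, 8}, which locks those values in; drop them from t₂, t₃, t₆.
t₂ has just one choice, so t₂ = 7. Eliminate 7 elsewhere: t₃.
Determined: t₂=7, t₈=3. The other variables each still have more than one consistent value. That makes 2.

2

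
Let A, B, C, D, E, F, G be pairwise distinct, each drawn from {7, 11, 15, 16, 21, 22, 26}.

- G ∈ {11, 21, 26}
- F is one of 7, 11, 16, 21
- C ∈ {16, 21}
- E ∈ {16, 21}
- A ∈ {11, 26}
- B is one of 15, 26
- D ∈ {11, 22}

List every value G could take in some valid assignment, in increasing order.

11, 26

The 7 variables draw from only 7 values {7, 11, 15, 16, 21, 22, 26}, so each is used; only F can be 7, hence F = 7.
The 6 still-open variables together cover exactly {11, 15, 16, 21, 22, 26} — 6 values for 6 variables — and 15 appears only in B's list, so B = 15.
The 5 still-open variables together cover exactly {11, 16, 21, 22, 26} — 5 values for 5 variables — and 22 appears only in D's list, so D = 22.
C and E share exactly the 2 values {16, 21}; by pigeonhole those values go to them, so strike 16, 21 from G.
No further eliminations apply; G can still be any of 11, 26.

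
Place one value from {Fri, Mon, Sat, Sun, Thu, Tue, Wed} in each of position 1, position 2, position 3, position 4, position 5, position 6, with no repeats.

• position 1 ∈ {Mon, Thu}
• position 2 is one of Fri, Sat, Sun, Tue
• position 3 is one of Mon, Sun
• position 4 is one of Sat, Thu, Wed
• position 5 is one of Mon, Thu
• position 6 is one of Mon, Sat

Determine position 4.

position 1 and position 5 share exactly the 2 values {Mon, Thu}; by pigeonhole those values go to them, so strike Mon, Thu from position 3, position 4, position 6.
position 3 must be Sun (only option left). So position 2 can't be Sun.
position 6 must be Sat (only option left). Remove Sat from position 2, position 4.
So position 4 = Wed.

Wed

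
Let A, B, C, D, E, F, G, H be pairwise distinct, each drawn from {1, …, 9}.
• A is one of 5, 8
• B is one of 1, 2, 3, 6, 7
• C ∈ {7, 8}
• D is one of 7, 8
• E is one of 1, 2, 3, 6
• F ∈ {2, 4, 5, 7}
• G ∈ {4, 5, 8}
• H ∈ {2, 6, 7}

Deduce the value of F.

The 2 variables C and D are confined to {7, 8}, which locks those values in; drop them from A, B, F, G, H.
A's domain is down to {5}, so A = 5. Strike 5 from F, G.
G has just one choice, so G = 4. Remove 4 from F.
So F = 2.

2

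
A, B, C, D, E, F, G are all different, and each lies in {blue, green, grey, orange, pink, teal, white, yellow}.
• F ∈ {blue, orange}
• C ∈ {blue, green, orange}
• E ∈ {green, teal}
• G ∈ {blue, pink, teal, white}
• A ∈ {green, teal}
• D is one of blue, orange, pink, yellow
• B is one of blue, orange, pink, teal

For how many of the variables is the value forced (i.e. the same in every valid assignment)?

Among the 7 variables, white fits only G (and all 7 values in {blue, green, orange, pink, teal, white, yellow} must be used), so G = white.
Among the 6 still-open variables, yellow fits only D (and all 6 values in {blue, green, orange, pink, teal, yellow} must be used), so D = yellow.
Among the 5 still-open variables, pink fits only B (and all 5 values in {blue, green, orange, pink, teal} must be used), so B = pink.
A and E between them cover only {green, teal} — a naked pair. Remove those values from C.
Determined: B=pink, D=yellow, G=white. The other variables each still have more than one consistent value. That makes 3.

3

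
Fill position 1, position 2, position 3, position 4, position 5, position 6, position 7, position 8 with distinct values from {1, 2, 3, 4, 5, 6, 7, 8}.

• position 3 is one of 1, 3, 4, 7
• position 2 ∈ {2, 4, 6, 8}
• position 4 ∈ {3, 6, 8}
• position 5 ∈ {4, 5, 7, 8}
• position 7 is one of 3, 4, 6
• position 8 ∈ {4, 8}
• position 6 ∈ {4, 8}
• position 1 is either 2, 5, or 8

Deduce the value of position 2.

The 8 variables draw from only 8 values {1, 2, 3, 4, 5, 6, 7, 8}, so each is used; only position 3 can be 1, hence position 3 = 1.
Among the 7 still-open variables, 7 fits only position 5 (and all 7 values in {2, 3, 4, 5, 6, 7, 8} must be used), so position 5 = 7.
The 6 still-open variables together cover exactly {2, 3, 4, 5, 6, 8} — 6 values for 6 variables — and 5 appears only in position 1's list, so position 1 = 5.
The 5 still-open variables draw from only 5 values {2, 3, 4, 6, 8}, so each is used; only position 2 can be 2, hence position 2 = 2.

2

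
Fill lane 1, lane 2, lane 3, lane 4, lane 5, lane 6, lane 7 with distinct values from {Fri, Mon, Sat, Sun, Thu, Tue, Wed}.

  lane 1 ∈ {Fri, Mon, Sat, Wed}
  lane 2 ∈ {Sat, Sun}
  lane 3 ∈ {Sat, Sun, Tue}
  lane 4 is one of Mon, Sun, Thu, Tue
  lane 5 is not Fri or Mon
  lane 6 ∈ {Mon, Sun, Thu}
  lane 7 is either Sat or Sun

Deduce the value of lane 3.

The 7 variables together cover exactly {Fri, Mon, Sat, Sun, Thu, Tue, Wed} — 7 values for 7 variables — and Fri appears only in lane 1's list, so lane 1 = Fri.
The 6 still-open variables draw from only 6 values {Mon, Sat, Sun, Thu, Tue, Wed}, so each is used; only lane 5 can be Wed, hence lane 5 = Wed.
The 2 variables lane 2 and lane 7 are confined to {Sat, Sun}, which locks those values in; drop them from lane 3, lane 4, lane 6.
So lane 3 = Tue.

Tue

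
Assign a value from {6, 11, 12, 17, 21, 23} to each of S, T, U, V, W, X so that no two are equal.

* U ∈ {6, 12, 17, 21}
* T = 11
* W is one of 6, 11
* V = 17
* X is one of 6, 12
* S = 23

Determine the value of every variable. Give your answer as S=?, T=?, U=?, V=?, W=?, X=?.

S has just one choice, so S = 23.
T must be 11 (only option left). Strike 11 from W.
V's domain is down to {17}, so V = 17. Eliminate 17 elsewhere: U.
That leaves W = 6. So U, X can't be 6.
X must be 12 (only option left). Remove 12 from U.
U has just one choice, so U = 21.

S=23, T=11, U=21, V=17, W=6, X=12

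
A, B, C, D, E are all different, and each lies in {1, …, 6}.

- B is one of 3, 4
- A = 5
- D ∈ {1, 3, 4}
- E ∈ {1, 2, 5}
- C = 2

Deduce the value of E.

A must be 5 (only option left). Eliminate 5 elsewhere: E.
C has just one choice, so C = 2. Strike 2 from E.
So E = 1.

1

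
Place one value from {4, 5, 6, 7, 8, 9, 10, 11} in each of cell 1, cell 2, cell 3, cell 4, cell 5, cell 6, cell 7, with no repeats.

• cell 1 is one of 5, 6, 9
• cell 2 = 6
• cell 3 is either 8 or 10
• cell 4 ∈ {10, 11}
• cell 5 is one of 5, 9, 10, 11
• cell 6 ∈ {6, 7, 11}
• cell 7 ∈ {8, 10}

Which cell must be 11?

cell 2's domain is down to {6}, so cell 2 = 6. Eliminate 6 elsewhere: cell 1, cell 6.
The 6 still-open variables together cover exactly {5, 7, 8, 9, 10, 11} — 6 values for 6 variables — and 7 appears only in cell 6's list, so cell 6 = 7.
cell 3 and cell 7 between them cover only {8, 10} — a naked pair. Remove those values from cell 4, cell 5.
So 11 goes to cell 4.

cell 4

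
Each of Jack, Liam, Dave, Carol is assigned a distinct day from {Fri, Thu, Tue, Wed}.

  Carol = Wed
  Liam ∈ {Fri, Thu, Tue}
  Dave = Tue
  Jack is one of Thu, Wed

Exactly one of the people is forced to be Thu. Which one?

Dave's domain is down to {Tue}, so Dave = Tue. Remove Tue from Liam.
Carol must be Wed (only option left). Strike Wed from Jack.
So Thu goes to Jack.

Jack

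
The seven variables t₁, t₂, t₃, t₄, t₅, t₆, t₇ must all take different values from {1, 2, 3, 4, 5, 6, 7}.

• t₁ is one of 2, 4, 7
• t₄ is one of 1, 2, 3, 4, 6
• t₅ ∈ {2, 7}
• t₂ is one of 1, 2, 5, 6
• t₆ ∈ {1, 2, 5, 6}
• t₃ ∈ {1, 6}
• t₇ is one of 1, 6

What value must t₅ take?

7

Among the 7 variables, 3 fits only t₄ (and all 7 values in {1, 2, 3, 4, 5, 6, 7} must be used), so t₄ = 3.
The 6 still-open variables draw from only 6 values {1, 2, 4, 5, 6, 7}, so each is used; only t₁ can be 4, hence t₁ = 4.
Among the 5 still-open variables, 7 fits only t₅ (and all 5 values in {1, 2, 5, 6, 7} must be used), so t₅ = 7.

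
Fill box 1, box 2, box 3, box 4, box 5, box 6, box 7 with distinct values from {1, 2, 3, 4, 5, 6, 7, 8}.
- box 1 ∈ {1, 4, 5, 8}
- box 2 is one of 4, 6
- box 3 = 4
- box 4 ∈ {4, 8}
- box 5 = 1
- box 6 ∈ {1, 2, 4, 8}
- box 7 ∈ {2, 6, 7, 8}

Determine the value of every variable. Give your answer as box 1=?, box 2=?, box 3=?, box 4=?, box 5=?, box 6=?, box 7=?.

box 1=5, box 2=6, box 3=4, box 4=8, box 5=1, box 6=2, box 7=7

box 3 must be 4 (only option left). Remove 4 from box 1, box 2, box 4, box 6.
That leaves box 4 = 8. Remove 8 from box 1, box 6, box 7.
box 5 has just one choice, so box 5 = 1. Strike 1 from box 1, box 6.
box 6's domain is down to {2}, so box 6 = 2. Strike 2 from box 7.
box 1 has just one choice, so box 1 = 5.
box 2 has just one choice, so box 2 = 6. Eliminate 6 elsewhere: box 7.
box 7's domain is down to {7}, so box 7 = 7.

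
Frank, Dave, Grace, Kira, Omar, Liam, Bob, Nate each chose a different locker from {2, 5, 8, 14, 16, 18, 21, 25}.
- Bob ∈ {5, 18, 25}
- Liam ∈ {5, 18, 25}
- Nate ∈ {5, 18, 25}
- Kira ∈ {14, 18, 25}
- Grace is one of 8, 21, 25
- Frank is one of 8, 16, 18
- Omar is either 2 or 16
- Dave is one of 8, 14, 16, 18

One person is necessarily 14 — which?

The 8 variables together cover exactly {2, 5, 8, 14, 16, 18, 21, 25} — 8 values for 8 variables — and 2 appears only in Omar's list, so Omar = 2.
Among the 7 still-open variables, 21 fits only Grace (and all 7 values in {5, 8, 14, 16, 18, 21, 25} must be used), so Grace = 21.
Liam, Bob, Nate share exactly the 3 values {5, 18, 25}; by pigeonhole those values go to them, so strike 5, 18, 25 from Frank, Dave, Kira.
So 14 goes to Kira.

Kira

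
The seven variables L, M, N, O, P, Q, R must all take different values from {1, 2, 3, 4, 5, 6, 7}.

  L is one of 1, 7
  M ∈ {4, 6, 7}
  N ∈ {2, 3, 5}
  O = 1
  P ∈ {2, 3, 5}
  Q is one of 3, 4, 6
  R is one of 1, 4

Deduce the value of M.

6

O's domain is down to {1}, so O = 1. So L, R can't be 1.
That leaves R = 4. Remove 4 from M, Q.
L must be 7 (only option left). So M can't be 7.
So M = 6.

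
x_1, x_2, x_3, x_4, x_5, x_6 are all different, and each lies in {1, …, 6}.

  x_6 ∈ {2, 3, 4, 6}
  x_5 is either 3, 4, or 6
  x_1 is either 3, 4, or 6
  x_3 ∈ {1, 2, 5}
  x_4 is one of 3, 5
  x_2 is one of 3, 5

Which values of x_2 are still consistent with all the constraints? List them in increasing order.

Among the 6 variables, 1 fits only x_3 (and all 6 values in {1, 2, 3, 4, 5, 6} must be used), so x_3 = 1.
The 5 still-open variables together cover exactly {2, 3, 4, 5, 6} — 5 values for 5 variables — and 2 appears only in x_6's list, so x_6 = 2.
x_2 and x_4 between them cover only {3, 5} — a naked pair. Remove those values from x_1, x_5.
No further eliminations apply; x_2 can still be any of 3, 5.

3, 5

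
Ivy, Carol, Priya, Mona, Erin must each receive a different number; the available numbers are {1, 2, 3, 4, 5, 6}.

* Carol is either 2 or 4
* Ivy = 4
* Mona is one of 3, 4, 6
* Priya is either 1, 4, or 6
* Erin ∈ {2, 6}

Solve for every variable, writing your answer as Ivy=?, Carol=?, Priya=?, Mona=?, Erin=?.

Ivy=4, Carol=2, Priya=1, Mona=3, Erin=6

Ivy has just one choice, so Ivy = 4. Eliminate 4 elsewhere: Carol, Priya, Mona.
Carol's domain is down to {2}, so Carol = 2. Eliminate 2 elsewhere: Erin.
That leaves Erin = 6. So Priya, Mona can't be 6.
Priya's domain is down to {1}, so Priya = 1.
Mona has just one choice, so Mona = 3.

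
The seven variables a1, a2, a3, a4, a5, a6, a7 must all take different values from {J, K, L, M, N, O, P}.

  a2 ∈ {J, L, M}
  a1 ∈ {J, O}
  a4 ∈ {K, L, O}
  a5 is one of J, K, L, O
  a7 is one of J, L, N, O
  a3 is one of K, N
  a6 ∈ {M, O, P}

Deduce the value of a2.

The 7 variables draw from only 7 values {J, K, L, M, N, O, P}, so each is used; only a6 can be P, hence a6 = P.
The 6 still-open variables together cover exactly {J, K, L, M, N, O} — 6 values for 6 variables — and M appears only in a2's list, so a2 = M.

M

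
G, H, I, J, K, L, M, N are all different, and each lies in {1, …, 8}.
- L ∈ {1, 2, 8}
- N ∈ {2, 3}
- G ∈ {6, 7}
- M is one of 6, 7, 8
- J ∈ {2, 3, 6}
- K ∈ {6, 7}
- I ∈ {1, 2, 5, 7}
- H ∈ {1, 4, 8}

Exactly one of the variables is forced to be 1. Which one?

L

Among the 8 variables, 4 fits only H (and all 8 values in {1, 2, 3, 4, 5, 6, 7, 8} must be used), so H = 4.
Among the 7 still-open variables, 5 fits only I (and all 7 values in {1, 2, 3, 5, 6, 7, 8} must be used), so I = 5.
The 6 still-open variables draw from only 6 values {1, 2, 3, 6, 7, 8}, so each is used; only L can be 1, hence L = 1.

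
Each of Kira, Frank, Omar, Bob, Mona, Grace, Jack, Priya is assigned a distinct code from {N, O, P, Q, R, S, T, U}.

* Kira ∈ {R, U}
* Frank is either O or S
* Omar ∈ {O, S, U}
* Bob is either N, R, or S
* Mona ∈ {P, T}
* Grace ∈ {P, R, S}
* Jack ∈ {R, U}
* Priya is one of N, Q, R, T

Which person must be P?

The 8 variables draw from only 8 values {N, O, P, Q, R, S, T, U}, so each is used; only Priya can be Q, hence Priya = Q.
The 7 still-open variables together cover exactly {N, O, P, R, S, T, U} — 7 values for 7 variables — and N appears only in Bob's list, so Bob = N.
Among the 6 still-open variables, T fits only Mona (and all 6 values in {O, P, R, S, T, U} must be used), so Mona = T.
The 5 still-open variables draw from only 5 values {O, P, R, S, U}, so each is used; only Grace can be P, hence Grace = P.

Grace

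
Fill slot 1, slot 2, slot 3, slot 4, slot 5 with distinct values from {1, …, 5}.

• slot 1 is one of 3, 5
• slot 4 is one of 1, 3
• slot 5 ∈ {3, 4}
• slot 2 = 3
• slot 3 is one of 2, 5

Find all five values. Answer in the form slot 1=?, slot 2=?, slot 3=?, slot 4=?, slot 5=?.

slot 2 must be 3 (only option left). So slot 1, slot 4, slot 5 can't be 3.
slot 4's domain is down to {1}, so slot 4 = 1.
That leaves slot 5 = 4.
slot 1's domain is down to {5}, so slot 1 = 5. Strike 5 from slot 3.
slot 3's domain is down to {2}, so slot 3 = 2.

slot 1=5, slot 2=3, slot 3=2, slot 4=1, slot 5=4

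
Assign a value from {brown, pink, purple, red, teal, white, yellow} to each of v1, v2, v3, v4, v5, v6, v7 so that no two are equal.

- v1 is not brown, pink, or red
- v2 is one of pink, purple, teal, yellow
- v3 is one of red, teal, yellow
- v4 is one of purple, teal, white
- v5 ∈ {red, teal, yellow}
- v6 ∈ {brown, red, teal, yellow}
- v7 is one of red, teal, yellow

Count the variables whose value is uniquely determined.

2

Among the 7 variables, brown fits only v6 (and all 7 values in {brown, pink, purple, red, teal, white, yellow} must be used), so v6 = brown.
Among the 6 still-open variables, pink fits only v2 (and all 6 values in {pink, purple, red, teal, white, yellow} must be used), so v2 = pink.
The 3 variables v3, v5, v7 are confined to {red, teal, yellow}, which locks those values in; drop them from v1, v4.
Determined: v2=pink, v6=brown. The other variables each still have more than one consistent value. That makes 2.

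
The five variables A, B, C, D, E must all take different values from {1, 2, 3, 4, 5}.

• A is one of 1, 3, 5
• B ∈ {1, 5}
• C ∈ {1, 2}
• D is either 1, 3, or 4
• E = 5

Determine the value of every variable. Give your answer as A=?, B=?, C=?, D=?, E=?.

E has just one choice, so E = 5. Eliminate 5 elsewhere: A, B.
That leaves B = 1. Remove 1 from A, C, D.
C has just one choice, so C = 2.
That leaves A = 3. So D can't be 3.
D's domain is down to {4}, so D = 4.

A=3, B=1, C=2, D=4, E=5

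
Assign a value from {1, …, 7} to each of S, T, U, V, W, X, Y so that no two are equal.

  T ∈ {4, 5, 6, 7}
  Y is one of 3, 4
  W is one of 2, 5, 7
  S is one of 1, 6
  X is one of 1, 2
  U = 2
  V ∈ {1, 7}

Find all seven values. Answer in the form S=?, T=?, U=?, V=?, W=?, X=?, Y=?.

U's domain is down to {2}, so U = 2. So W, X can't be 2.
That leaves X = 1. Strike 1 from S, V.
S's domain is down to {6}, so S = 6. Strike 6 from T.
V must be 7 (only option left). Eliminate 7 elsewhere: T, W.
W must be 5 (only option left). So T can't be 5.
T has just one choice, so T = 4. Remove 4 from Y.
Y's domain is down to {3}, so Y = 3.

S=6, T=4, U=2, V=7, W=5, X=1, Y=3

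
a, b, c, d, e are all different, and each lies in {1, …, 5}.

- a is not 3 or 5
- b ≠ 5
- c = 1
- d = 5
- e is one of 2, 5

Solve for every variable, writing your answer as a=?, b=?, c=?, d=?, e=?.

c's domain is down to {1}, so c = 1. Strike 1 from a, b.
d must be 5 (only option left). Eliminate 5 elsewhere: e.
e must be 2 (only option left). So a, b can't be 2.
a must be 4 (only option left). Remove 4 from b.
b must be 3 (only option left).

a=4, b=3, c=1, d=5, e=2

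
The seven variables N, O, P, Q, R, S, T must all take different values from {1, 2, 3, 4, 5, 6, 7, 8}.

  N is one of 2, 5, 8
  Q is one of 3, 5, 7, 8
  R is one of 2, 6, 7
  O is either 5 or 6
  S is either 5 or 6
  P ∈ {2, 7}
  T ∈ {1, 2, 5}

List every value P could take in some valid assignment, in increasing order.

2, 7

Among the 7 variables, 1 fits only T (and all 7 values in {1, 2, 3, 5, 6, 7, 8} must be used), so T = 1.
Among the 6 still-open variables, 3 fits only Q (and all 6 values in {2, 3, 5, 6, 7, 8} must be used), so Q = 3.
Among the 5 still-open variables, 8 fits only N (and all 5 values in {2, 5, 6, 7, 8} must be used), so N = 8.
The 2 variables O and S are confined to {5, 6}, which locks those values in; drop them from R.
No further eliminations apply; P can still be any of 2, 7.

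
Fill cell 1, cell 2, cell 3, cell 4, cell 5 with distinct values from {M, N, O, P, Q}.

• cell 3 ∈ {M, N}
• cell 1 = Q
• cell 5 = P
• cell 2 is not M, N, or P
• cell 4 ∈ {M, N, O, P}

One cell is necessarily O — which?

cell 2

cell 1's domain is down to {Q}, so cell 1 = Q. Remove Q from cell 2.
So O goes to cell 2.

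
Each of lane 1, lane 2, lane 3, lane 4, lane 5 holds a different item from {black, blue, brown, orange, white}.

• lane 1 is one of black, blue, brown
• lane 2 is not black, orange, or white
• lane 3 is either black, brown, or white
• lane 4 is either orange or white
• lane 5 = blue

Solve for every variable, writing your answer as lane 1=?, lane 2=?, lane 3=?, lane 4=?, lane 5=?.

lane 1=black, lane 2=brown, lane 3=white, lane 4=orange, lane 5=blue

lane 5 has just one choice, so lane 5 = blue. Remove blue from lane 1, lane 2.
lane 2's domain is down to {brown}, so lane 2 = brown. Remove brown from lane 1, lane 3.
lane 1 must be black (only option left). Remove black from lane 3.
lane 3's domain is down to {white}, so lane 3 = white. So lane 4 can't be white.
lane 4 must be orange (only option left).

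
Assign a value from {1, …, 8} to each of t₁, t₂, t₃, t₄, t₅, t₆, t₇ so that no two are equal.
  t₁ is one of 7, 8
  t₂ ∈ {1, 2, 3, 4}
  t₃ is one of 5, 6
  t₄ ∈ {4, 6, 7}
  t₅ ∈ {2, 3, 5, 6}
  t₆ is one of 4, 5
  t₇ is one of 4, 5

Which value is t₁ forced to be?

t₆ and t₇ share exactly the 2 values {4, 5}; by pigeonhole those values go to them, so strike 4, 5 from t₂, t₃, t₄, t₅.
t₃ has just one choice, so t₃ = 6. So t₄, t₅ can't be 6.
t₄'s domain is down to {7}, so t₄ = 7. So t₁ can't be 7.
So t₁ = 8.

8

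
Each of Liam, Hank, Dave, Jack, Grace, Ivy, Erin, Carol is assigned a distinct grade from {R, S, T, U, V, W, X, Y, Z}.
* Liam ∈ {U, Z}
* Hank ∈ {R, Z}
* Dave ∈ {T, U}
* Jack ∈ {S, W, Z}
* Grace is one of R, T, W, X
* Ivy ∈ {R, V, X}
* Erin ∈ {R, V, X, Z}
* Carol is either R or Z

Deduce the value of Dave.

The 8 variables draw from only 8 values {R, S, T, U, V, W, X, Z}, so each is used; only Jack can be S, hence Jack = S.
Among the 7 still-open variables, W fits only Grace (and all 7 values in {R, T, U, V, W, X, Z} must be used), so Grace = W.
The 6 still-open variables together cover exactly {R, T, U, V, X, Z} — 6 values for 6 variables — and T appears only in Dave's list, so Dave = T.

T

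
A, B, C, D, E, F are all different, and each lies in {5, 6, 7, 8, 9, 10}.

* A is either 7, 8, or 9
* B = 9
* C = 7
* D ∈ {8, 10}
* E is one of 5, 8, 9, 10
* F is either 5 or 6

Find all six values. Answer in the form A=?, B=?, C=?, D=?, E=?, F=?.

A=8, B=9, C=7, D=10, E=5, F=6

B must be 9 (only option left). Remove 9 from A, E.
That leaves C = 7. Eliminate 7 elsewhere: A.
That leaves A = 8. Remove 8 from D, E.
D's domain is down to {10}, so D = 10. Remove 10 from E.
That leaves E = 5. Remove 5 from F.
That leaves F = 6.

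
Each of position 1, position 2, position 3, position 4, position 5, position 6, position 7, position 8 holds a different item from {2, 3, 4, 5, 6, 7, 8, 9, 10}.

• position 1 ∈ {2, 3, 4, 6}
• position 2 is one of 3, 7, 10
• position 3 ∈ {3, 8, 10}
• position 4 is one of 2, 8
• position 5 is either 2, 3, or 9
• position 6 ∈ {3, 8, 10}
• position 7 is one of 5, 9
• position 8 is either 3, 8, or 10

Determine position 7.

position 3, position 6, position 8 between them cover only {3, 8, 10} — a naked triple. Remove those values from position 1, position 2, position 4, position 5.
position 2 must be 7 (only option left).
That leaves position 4 = 2. Remove 2 from position 1, position 5.
That leaves position 5 = 9. So position 7 can't be 9.
So position 7 = 5.

5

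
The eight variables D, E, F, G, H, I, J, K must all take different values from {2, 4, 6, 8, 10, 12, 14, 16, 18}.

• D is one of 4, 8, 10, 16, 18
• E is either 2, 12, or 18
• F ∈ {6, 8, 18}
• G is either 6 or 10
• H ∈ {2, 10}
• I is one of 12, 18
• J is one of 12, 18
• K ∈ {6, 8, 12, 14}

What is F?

The 2 variables I and J are confined to {12, 18}, which locks those values in; drop them from D, E, F, K.
E must be 2 (only option left). Remove 2 from H.
H must be 10 (only option left). Remove 10 from D, G.
That leaves G = 6. Eliminate 6 elsewhere: F, K.
So F = 8.

8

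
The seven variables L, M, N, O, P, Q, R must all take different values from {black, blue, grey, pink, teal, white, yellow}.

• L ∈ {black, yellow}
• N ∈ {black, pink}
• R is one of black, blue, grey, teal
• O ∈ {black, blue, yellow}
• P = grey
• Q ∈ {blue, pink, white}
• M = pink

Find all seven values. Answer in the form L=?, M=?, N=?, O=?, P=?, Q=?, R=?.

L=yellow, M=pink, N=black, O=blue, P=grey, Q=white, R=teal

M's domain is down to {pink}, so M = pink. Eliminate pink elsewhere: N, Q.
That leaves N = black. Strike black from L, O, R.
That leaves P = grey. So R can't be grey.
L's domain is down to {yellow}, so L = yellow. Strike yellow from O.
That leaves O = blue. Remove blue from Q, R.
Q must be white (only option left).
R must be teal (only option left).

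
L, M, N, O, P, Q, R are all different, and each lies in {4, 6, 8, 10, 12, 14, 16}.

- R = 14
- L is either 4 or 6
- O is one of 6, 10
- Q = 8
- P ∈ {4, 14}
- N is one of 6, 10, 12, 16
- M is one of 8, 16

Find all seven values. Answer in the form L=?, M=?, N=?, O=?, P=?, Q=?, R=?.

L=6, M=16, N=12, O=10, P=4, Q=8, R=14

Q has just one choice, so Q = 8. Strike 8 from M.
R has just one choice, so R = 14. Remove 14 from P.
M has just one choice, so M = 16. Strike 16 from N.
P must be 4 (only option left). Eliminate 4 elsewhere: L.
L has just one choice, so L = 6. Eliminate 6 elsewhere: N, O.
That leaves O = 10. So N can't be 10.
N has just one choice, so N = 12.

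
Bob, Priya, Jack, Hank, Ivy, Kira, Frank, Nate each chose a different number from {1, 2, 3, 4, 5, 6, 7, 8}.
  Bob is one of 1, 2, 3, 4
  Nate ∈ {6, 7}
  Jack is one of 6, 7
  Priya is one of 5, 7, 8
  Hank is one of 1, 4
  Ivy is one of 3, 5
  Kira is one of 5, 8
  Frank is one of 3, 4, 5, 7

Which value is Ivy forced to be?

The 8 variables together cover exactly {1, 2, 3, 4, 5, 6, 7, 8} — 8 values for 8 variables — and 2 appears only in Bob's list, so Bob = 2.
The 7 still-open variables together cover exactly {1, 3, 4, 5, 6, 7, 8} — 7 values for 7 variables — and 1 appears only in Hank's list, so Hank = 1.
The 6 still-open variables draw from only 6 values {3, 4, 5, 6, 7, 8}, so each is used; only Frank can be 4, hence Frank = 4.
Among the 5 still-open variables, 3 fits only Ivy (and all 5 values in {3, 5, 6, 7, 8} must be used), so Ivy = 3.

3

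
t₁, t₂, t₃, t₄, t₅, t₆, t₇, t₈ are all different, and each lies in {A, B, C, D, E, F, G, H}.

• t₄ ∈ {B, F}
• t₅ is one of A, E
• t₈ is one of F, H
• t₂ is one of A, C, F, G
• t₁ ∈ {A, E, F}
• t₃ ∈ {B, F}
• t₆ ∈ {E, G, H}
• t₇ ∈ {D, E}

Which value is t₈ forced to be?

H

Among the 8 variables, C fits only t₂ (and all 8 values in {A, B, C, D, E, F, G, H} must be used), so t₂ = C.
The 7 still-open variables draw from only 7 values {A, B, D, E, F, G, H}, so each is used; only t₇ can be D, hence t₇ = D.
The 6 still-open variables together cover exactly {A, B, E, F, G, H} — 6 values for 6 variables — and G appears only in t₆'s list, so t₆ = G.
The 5 still-open variables draw from only 5 values {A, B, E, F, H}, so each is used; only t₈ can be H, hence t₈ = H.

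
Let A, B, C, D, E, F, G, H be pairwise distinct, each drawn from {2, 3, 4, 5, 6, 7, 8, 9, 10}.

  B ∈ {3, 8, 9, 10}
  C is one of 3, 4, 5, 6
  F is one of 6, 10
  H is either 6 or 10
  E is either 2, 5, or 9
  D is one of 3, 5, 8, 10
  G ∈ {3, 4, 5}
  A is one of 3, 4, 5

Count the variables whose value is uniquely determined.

3

Among the 8 variables, 2 fits only E (and all 8 values in {2, 3, 4, 5, 6, 8, 9, 10} must be used), so E = 2.
The 7 still-open variables together cover exactly {3, 4, 5, 6, 8, 9, 10} — 7 values for 7 variables — and 9 appears only in B's list, so B = 9.
The 6 still-open variables draw from only 6 values {3, 4, 5, 6, 8, 10}, so each is used; only D can be 8, hence D = 8.
F and H between them cover only {6, 10} — a naked pair. Remove those values from C.
Determined: B=9, D=8, E=2. The other variables each still have more than one consistent value. That makes 3.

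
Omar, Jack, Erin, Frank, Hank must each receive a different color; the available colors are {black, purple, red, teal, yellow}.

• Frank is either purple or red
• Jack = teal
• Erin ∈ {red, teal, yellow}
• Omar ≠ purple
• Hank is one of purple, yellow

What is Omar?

black

Jack must be teal (only option left). Strike teal from Omar, Erin.
Among the 4 still-open variables, black fits only Omar (and all 4 values in {black, purple, red, yellow} must be used), so Omar = black.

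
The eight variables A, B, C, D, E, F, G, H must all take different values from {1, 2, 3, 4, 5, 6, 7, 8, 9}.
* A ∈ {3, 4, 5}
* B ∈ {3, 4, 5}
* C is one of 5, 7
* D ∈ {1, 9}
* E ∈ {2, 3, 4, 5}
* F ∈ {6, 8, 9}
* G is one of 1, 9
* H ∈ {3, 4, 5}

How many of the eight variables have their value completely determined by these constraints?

D and G between them cover only {1, 9} — a naked pair. Remove those values from F.
The 3 variables A, B, H are confined to {3, 4, 5}, which locks those values in; drop them from C, E.
C must be 7 (only option left).
E must be 2 (only option left).
Determined: C=7, E=2. The other variables each still have more than one consistent value. That makes 2.

2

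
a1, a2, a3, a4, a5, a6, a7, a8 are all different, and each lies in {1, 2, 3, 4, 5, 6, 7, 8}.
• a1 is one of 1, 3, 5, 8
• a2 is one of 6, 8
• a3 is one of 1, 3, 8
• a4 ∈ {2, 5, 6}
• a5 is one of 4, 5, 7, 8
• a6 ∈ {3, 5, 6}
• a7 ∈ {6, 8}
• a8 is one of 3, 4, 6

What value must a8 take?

4

Among the 8 variables, 2 fits only a4 (and all 8 values in {1, 2, 3, 4, 5, 6, 7, 8} must be used), so a4 = 2.
The 7 still-open variables together cover exactly {1, 3, 4, 5, 6, 7, 8} — 7 values for 7 variables — and 7 appears only in a5's list, so a5 = 7.
The 6 still-open variables draw from only 6 values {1, 3, 4, 5, 6, 8}, so each is used; only a8 can be 4, hence a8 = 4.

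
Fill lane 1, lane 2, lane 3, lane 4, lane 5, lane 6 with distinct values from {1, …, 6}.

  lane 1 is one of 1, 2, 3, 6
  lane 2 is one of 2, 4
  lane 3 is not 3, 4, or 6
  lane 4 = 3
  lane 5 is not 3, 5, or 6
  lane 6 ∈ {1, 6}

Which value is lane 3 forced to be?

5

lane 4 has just one choice, so lane 4 = 3. Eliminate 3 elsewhere: lane 1.
The 5 still-open variables draw from only 5 values {1, 2, 4, 5, 6}, so each is used; only lane 3 can be 5, hence lane 3 = 5.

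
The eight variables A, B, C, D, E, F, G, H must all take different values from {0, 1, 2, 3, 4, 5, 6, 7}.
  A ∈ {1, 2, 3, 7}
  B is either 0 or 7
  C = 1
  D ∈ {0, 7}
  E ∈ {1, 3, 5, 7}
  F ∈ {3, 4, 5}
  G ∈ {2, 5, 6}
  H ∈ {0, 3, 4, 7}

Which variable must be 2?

A

C must be 1 (only option left). Remove 1 from A, E.
The 7 still-open variables together cover exactly {0, 2, 3, 4, 5, 6, 7} — 7 values for 7 variables — and 6 appears only in G's list, so G = 6.
The 6 still-open variables draw from only 6 values {0, 2, 3, 4, 5, 7}, so each is used; only A can be 2, hence A = 2.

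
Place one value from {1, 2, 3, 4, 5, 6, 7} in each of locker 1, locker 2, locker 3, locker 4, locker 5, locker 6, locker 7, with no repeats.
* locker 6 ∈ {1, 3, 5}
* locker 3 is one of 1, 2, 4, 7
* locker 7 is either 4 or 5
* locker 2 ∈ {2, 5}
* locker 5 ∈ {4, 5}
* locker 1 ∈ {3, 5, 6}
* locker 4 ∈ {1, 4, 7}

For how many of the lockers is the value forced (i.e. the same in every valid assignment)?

3

The 7 variables together cover exactly {1, 2, 3, 4, 5, 6, 7} — 7 values for 7 variables — and 6 appears only in locker 1's list, so locker 1 = 6.
Among the 6 still-open variables, 3 fits only locker 6 (and all 6 values in {1, 2, 3, 4, 5, 7} must be used), so locker 6 = 3.
locker 5 and locker 7 between them cover only {4, 5} — a naked pair. Remove those values from locker 2, locker 3, locker 4.
That leaves locker 2 = 2. So locker 3 can't be 2.
Determined: locker 1=6, locker 2=2, locker 6=3. The other lockers each still have more than one consistent value. That makes 3.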